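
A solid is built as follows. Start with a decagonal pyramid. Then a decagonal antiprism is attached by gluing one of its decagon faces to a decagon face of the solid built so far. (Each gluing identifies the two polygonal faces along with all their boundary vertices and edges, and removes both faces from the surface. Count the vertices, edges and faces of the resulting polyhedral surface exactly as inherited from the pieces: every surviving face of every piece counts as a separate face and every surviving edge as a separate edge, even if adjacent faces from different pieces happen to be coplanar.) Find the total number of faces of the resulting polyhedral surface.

A decagonal pyramid: V=11, E=20, F=11.
Attach a decagonal antiprism (V=20, E=40, F=22) along a 10-gon: merge 10 vertices and 10 edges, delete both glued faces → V=21, E=50, F=31.
Check: V − E + F = 21 − 50 + 31 = 2.

31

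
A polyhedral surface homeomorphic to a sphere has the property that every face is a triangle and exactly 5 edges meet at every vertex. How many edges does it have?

Each face has 3 edges and each edge borders two faces, so 2E = 3F.
Each vertex has degree 5, so 5V = 2E and hence V = 3F/5.
Euler: V − E + F = 2 ⇒ (3F/5) − (3F/2) + F = 2.
Multiply by 10: (6 − 15 + 10)F = 20, i.e. 1F = 20.
So F = 20, E = 3·20/2 = 30, V = 3·20/5 = 12.

30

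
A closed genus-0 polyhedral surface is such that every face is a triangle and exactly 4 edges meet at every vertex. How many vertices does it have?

Each face has 3 edges and each edge borders two faces, so 2E = 3F.
Each vertex has degree 4, so 4V = 2E and hence V = 3F/4.
Euler: V − E + F = 2 ⇒ (3F/4) − (3F/2) + F = 2.
Multiply by 8: (6 − 12 + 8)F = 16, i.e. 2F = 16.
So F = 8, E = 3·8/2 = 12, V = 3·8/4 = 6.

6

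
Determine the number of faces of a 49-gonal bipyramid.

A bipyramid over an n-gon has 2n triangular faces and n + 2 vertices: V = 49 + 2 = 51, E = 3·49 = 147, F = 2·49 = 98.

98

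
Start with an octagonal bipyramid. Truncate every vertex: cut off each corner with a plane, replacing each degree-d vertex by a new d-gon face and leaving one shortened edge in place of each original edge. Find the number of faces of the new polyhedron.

The base solid has V = 10, E = 24, F = 16.
Truncation replaces each original edge-end by a new vertex, so V′ = 2E = 48.
Each original edge survives, and each old vertex of degree d contributes d new edges; summing degrees gives Σd = 2E, so E′ = E + 2E = 3E = 72.
Each original face survives and each original vertex becomes one new face: F′ = F + V = 26.

26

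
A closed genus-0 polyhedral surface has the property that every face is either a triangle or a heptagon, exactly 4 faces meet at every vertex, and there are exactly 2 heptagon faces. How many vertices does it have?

Let x be the number of triangles; then F = 2 + x.
Edge–face incidences: 2E = 7·2 + 3·x = 14 + 3x.
Every vertex has degree 4, so 4V = 2E.
Euler: V − E + F = 2 ⇒ (2E)/4 − E + (2 + x) = 2.
Multiply by 8: 2·(2E) − 4·(2E) + 8·(2 + x) = 16, i.e. 16 + 8x − 2·(14 + 3x) = 16.
Collecting terms: 2x − 12 = 16, so 2x = 28, so x = 14.
Then 2E = 14 + 3·14 = 56, so E = 28, V = 2E/4 = 14, F = 2 + 14 = 16.

14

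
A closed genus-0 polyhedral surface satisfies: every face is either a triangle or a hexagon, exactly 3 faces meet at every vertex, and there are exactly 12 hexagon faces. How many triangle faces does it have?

Let x be the number of triangles; then F = 12 + x.
Edge–face incidences: 2E = 6·12 + 3·x = 72 + 3x.
Every vertex has degree 3, so 3V = 2E.
Euler: V − E + F = 2 ⇒ (2E)/3 − E + (12 + x) = 2.
Multiply by 6: 2·(2E) − 3·(2E) + 6·(12 + x) = 12, i.e. 72 + 6x − (72 + 3x) = 12.
Collecting terms: 3x = 12, so x = 4.
Then 2E = 72 + 3·4 = 84, so E = 42, V = 2E/3 = 28, F = 12 + 4 = 16.

4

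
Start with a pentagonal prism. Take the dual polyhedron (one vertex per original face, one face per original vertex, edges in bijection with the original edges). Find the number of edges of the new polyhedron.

15

The base solid has V = 10, E = 15, F = 7.
The dual swaps V and F and preserves E: V′ = F = 7, E′ = E = 15, F′ = V = 10.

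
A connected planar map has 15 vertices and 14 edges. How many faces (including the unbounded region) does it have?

1

Euler's formula for a connected plane graph: V − E + F = 2, so F = 2 − 15 + 14 = 1.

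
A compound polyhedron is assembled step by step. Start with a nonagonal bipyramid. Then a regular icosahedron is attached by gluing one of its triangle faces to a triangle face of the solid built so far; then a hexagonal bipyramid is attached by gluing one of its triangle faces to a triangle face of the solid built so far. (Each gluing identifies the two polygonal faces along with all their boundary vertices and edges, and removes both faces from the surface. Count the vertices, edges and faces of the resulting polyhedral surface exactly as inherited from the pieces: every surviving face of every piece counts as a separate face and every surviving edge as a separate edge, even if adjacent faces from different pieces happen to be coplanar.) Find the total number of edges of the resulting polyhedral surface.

A nonagonal bipyramid: V=11, E=27, F=18.
Attach a regular icosahedron (V=12, E=30, F=20) along a 3-gon: merge 3 vertices and 3 edges, delete both glued faces → V=20, E=54, F=36.
Attach a hexagonal bipyramid (V=8, E=18, F=12) along a 3-gon: merge 3 vertices and 3 edges, delete both glued faces → V=25, E=69, F=46.
Check: V − E + F = 25 − 69 + 46 = 2.

69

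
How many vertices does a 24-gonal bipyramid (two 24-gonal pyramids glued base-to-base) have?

A bipyramid over an n-gon has 2n triangular faces and n + 2 vertices: V = 24 + 2 = 26, E = 3·24 = 72, F = 2·24 = 48.

26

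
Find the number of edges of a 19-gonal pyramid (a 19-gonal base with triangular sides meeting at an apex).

38

A pyramid on an n-gon base has one n-gon and n triangles: V = 19 + 1 = 20, E = 2·19 = 38, F = 19 + 1 = 20.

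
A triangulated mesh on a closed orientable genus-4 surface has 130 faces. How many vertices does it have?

χ = 2 − 2·4 = -6, and every face is a triangle so 3F = 2E.
E = 3·130/2 = 195. Then V = -6 + E − F = -6 + 195 − 130 = 59.

59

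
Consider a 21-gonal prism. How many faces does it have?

23

A prism on an n-gon has two n-gon bases and n rectangular sides: V = 2·21 = 42, E = 3·21 = 63, F = 21 + 2 = 23.
Check: V − E + F = 42 − 63 + 23 = 2.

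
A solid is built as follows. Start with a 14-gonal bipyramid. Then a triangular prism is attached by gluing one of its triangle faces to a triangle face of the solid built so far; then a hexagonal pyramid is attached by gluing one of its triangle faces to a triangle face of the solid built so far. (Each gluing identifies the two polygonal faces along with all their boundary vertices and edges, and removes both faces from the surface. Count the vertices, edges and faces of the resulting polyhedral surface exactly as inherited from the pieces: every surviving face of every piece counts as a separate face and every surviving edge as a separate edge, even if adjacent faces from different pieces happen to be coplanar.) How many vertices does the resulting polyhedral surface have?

23

A 14-gonal bipyramid: V=16, E=42, F=28.
Attach a triangular prism (V=6, E=9, F=5) along a 3-gon: merge 3 vertices and 3 edges, delete both glued faces → V=19, E=48, F=31.
Attach a hexagonal pyramid (V=7, E=12, F=7) along a 3-gon: merge 3 vertices and 3 edges, delete both glued faces → V=23, E=57, F=36.
Check: V − E + F = 23 − 57 + 36 = 2.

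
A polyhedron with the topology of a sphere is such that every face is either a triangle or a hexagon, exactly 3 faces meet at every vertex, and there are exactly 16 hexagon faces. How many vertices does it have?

Let x be the number of triangles; then F = 16 + x.
Edge–face incidences: 2E = 6·16 + 3·x = 96 + 3x.
Every vertex has degree 3, so 3V = 2E.
Euler: V − E + F = 2 ⇒ (2E)/3 − E + (16 + x) = 2.
Multiply by 6: 2·(2E) − 3·(2E) + 6·(16 + x) = 12, i.e. 96 + 6x − (96 + 3x) = 12.
Collecting terms: 3x = 12, so x = 4.
Then 2E = 96 + 3·4 = 108, so E = 54, V = 2E/3 = 36, F = 16 + 4 = 20.

36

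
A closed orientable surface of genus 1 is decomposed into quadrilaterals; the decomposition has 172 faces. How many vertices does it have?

χ = 2 − 2·1 = 0, and every face is a square so 4F = 2E.
E = 4·172/2 = 344. Then V = 0 + E − F = 0 + 344 − 172 = 172.

172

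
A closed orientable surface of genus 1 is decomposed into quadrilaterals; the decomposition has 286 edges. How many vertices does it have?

143

χ = 2 − 2·1 = 0, and every face is a square so 4F = 2E.
F = 2E/4 = 143. Then V = 0 + E − F = 0 + 286 − 143 = 143.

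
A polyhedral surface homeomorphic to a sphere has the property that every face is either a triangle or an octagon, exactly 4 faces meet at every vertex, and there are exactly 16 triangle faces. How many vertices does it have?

16

Let x be the number of octagons; then F = 16 + x.
Edge–face incidences: 2E = 3·16 + 8·x = 48 + 8x.
Every vertex has degree 4, so 4V = 2E.
Euler: V − E + F = 2 ⇒ (2E)/4 − E + (16 + x) = 2.
Multiply by 8: 2·(2E) − 4·(2E) + 8·(16 + x) = 16, i.e. 128 + 8x − 2·(48 + 8x) = 16.
Collecting terms: −8x + 32 = 16, so −8x = −16, so x = 2.
Then 2E = 48 + 8·2 = 64, so E = 32, V = 2E/4 = 16, F = 16 + 2 = 18.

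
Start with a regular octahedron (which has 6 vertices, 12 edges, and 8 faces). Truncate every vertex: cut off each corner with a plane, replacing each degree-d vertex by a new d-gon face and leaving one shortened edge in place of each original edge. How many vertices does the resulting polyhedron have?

Truncation replaces each original edge-end by a new vertex, so V′ = 2E = 24.
Each original edge survives, and each old vertex of degree d contributes d new edges; summing degrees gives Σd = 2E, so E′ = E + 2E = 3E = 36.
Each original face survives and each original vertex becomes one new face: F′ = F + V = 14.

24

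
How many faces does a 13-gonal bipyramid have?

A bipyramid over an n-gon has 2n triangular faces and n + 2 vertices: V = 13 + 2 = 15, E = 3·13 = 39, F = 2·13 = 26.
Check: V − E + F = 15 − 39 + 26 = 2.

26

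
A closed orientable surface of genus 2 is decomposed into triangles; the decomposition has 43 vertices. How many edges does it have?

135

χ = 2 − 2·2 = -2, and every face is a triangle so 3F = 2E.
V − E + F = -2 with E = 3F/2 gives 43 − (3/2 − 1)·F = -2, so F = 90 and E = 135.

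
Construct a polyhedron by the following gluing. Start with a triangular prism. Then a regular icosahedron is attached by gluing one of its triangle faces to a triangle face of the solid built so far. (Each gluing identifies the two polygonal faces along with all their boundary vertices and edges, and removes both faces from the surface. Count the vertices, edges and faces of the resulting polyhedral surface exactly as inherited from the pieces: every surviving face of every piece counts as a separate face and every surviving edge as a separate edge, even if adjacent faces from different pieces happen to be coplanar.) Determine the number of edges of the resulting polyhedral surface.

36

A triangular prism: V=6, E=9, F=5.
Attach a regular icosahedron (V=12, E=30, F=20) along a 3-gon: merge 3 vertices and 3 edges, delete both glued faces → V=15, E=36, F=23.
Check: V − E + F = 15 − 36 + 23 = 2.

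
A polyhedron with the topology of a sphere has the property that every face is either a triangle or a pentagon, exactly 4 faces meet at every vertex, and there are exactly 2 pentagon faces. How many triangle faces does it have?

10

Let x be the number of triangles; then F = 2 + x.
Edge–face incidences: 2E = 5·2 + 3·x = 10 + 3x.
Every vertex has degree 4, so 4V = 2E.
Euler: V − E + F = 2 ⇒ (2E)/4 − E + (2 + x) = 2.
Multiply by 8: 2·(2E) − 4·(2E) + 8·(2 + x) = 16, i.e. 16 + 8x − 2·(10 + 3x) = 16.
Collecting terms: 2x − 4 = 16, so 2x = 20, so x = 10.
Then 2E = 10 + 3·10 = 40, so E = 20, V = 2E/4 = 10, F = 2 + 10 = 12.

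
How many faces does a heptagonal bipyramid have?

14

A bipyramid over an n-gon has 2n triangular faces and n + 2 vertices: V = 7 + 2 = 9, E = 3·7 = 21, F = 2·7 = 14.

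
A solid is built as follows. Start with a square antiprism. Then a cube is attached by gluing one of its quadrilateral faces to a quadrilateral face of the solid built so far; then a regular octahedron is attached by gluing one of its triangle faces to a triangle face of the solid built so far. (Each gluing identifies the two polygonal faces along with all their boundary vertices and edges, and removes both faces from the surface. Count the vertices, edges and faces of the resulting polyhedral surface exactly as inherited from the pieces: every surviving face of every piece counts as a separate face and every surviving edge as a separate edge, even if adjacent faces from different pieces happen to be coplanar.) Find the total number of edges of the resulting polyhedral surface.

A square antiprism: V=8, E=16, F=10.
Attach a cube (V=8, E=12, F=6) along a 4-gon: merge 4 vertices and 4 edges, delete both glued faces → V=12, E=24, F=14.
Attach a regular octahedron (V=6, E=12, F=8) along a 3-gon: merge 3 vertices and 3 edges, delete both glued faces → V=15, E=33, F=20.
Check: V − E + F = 15 − 33 + 20 = 2.

33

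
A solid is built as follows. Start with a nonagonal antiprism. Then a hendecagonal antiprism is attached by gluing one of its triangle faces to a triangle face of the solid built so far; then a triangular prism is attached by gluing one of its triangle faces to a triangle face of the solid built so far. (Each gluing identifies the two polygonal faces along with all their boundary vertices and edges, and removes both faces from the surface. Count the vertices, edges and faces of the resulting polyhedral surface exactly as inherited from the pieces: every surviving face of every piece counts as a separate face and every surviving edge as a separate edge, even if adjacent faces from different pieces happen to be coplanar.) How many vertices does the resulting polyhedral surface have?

A nonagonal antiprism: V=18, E=36, F=20.
Attach a hendecagonal antiprism (V=22, E=44, F=24) along a 3-gon: merge 3 vertices and 3 edges, delete both glued faces → V=37, E=77, F=42.
Attach a triangular prism (V=6, E=9, F=5) along a 3-gon: merge 3 vertices and 3 edges, delete both glued faces → V=40, E=83, F=45.
Check: V − E + F = 40 − 83 + 45 = 2.

40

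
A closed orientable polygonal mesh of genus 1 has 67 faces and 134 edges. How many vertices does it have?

67

For a closed orientable surface of genus 1, χ = 2 − 2·1 = 0.
V = 0 + E − F = 0 + 134 − 67 = 67.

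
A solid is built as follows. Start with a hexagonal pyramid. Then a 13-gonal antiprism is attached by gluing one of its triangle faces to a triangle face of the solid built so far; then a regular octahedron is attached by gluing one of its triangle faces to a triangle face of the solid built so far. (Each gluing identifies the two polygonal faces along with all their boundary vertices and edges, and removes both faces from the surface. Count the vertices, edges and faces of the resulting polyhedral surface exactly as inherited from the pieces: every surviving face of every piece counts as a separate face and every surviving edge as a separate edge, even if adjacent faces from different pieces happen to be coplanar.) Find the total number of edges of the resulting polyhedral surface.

70

A hexagonal pyramid: V=7, E=12, F=7.
Attach a 13-gonal antiprism (V=26, E=52, F=28) along a 3-gon: merge 3 vertices and 3 edges, delete both glued faces → V=30, E=61, F=33.
Attach a regular octahedron (V=6, E=12, F=8) along a 3-gon: merge 3 vertices and 3 edges, delete both glued faces → V=33, E=70, F=39.
Check: V − E + F = 33 − 70 + 39 = 2.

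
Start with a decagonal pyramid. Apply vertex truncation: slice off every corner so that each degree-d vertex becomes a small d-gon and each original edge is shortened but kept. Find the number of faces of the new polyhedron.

The base solid has V = 11, E = 20, F = 11.
Truncation replaces each original edge-end by a new vertex, so V′ = 2E = 40.
Each original edge survives, and each old vertex of degree d contributes d new edges; summing degrees gives Σd = 2E, so E′ = E + 2E = 3E = 60.
Each original face survives and each original vertex becomes one new face: F′ = F + V = 22.

22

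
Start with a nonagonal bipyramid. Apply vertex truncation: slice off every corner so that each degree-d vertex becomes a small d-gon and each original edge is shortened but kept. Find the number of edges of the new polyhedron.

The base solid has V = 11, E = 27, F = 18.
Truncation replaces each original edge-end by a new vertex, so V′ = 2E = 54.
Each original edge survives, and each old vertex of degree d contributes d new edges; summing degrees gives Σd = 2E, so E′ = E + 2E = 3E = 81.
Each original face survives and each original vertex becomes one new face: F′ = F + V = 29.

81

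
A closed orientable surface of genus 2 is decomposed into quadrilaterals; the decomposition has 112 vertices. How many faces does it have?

χ = 2 − 2·2 = -2, and every face is a square so 4F = 2E.
V − E + F = -2 with E = 4F/2 gives 112 − (4/2 − 1)·F = -2, so F = 114 and E = 228.

114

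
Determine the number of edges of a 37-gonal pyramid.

74

A pyramid on an n-gon base has one n-gon and n triangles: V = 37 + 1 = 38, E = 2·37 = 74, F = 37 + 1 = 38.
Check: V − E + F = 38 − 74 + 38 = 2.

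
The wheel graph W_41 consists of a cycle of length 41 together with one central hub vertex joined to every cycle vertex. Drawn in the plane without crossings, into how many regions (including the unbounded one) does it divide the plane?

42

W_41 has V = 41 + 1 = 42 vertices and E = 2·41 = 82 edges.
By Euler's formula F = 2 − V + E = 2 − 42 + 82 = 42.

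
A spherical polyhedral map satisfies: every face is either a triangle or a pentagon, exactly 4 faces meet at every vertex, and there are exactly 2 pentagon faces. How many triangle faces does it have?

Let x be the number of triangles; then F = 2 + x.
Edge–face incidences: 2E = 5·2 + 3·x = 10 + 3x.
Every vertex has degree 4, so 4V = 2E.
Euler: V − E + F = 2 ⇒ (2E)/4 − E + (2 + x) = 2.
Multiply by 8: 2·(2E) − 4·(2E) + 8·(2 + x) = 16, i.e. 16 + 8x − 2·(10 + 3x) = 16.
Collecting terms: 2x − 4 = 16, so 2x = 20, so x = 10.
Then 2E = 10 + 3·10 = 40, so E = 20, V = 2E/4 = 10, F = 2 + 10 = 12.

10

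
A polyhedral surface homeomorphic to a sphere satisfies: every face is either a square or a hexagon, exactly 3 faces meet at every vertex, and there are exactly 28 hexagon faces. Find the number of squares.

6

Let x be the number of squares; then F = 28 + x.
Edge–face incidences: 2E = 6·28 + 4·x = 168 + 4x.
Every vertex has degree 3, so 3V = 2E.
Euler: V − E + F = 2 ⇒ (2E)/3 − E + (28 + x) = 2.
Multiply by 6: 2·(2E) − 3·(2E) + 6·(28 + x) = 12, i.e. 168 + 6x − (168 + 4x) = 12.
Collecting terms: 2x = 12, so x = 6.
Then 2E = 168 + 4·6 = 192, so E = 96, V = 2E/3 = 64, F = 28 + 6 = 34.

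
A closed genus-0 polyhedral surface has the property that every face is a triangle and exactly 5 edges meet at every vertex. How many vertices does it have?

Each face has 3 edges and each edge borders two faces, so 2E = 3F.
Each vertex has degree 5, so 5V = 2E and hence V = 3F/5.
Euler: V − E + F = 2 ⇒ (3F/5) − (3F/2) + F = 2.
Multiply by 10: (6 − 15 + 10)F = 20, i.e. 1F = 20.
So F = 20, E = 3·20/2 = 30, V = 3·20/5 = 12.

12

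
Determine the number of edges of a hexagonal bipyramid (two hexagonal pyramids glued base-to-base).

A bipyramid over an n-gon has 2n triangular faces and n + 2 vertices: V = 6 + 2 = 8, E = 3·6 = 18, F = 2·6 = 12.

18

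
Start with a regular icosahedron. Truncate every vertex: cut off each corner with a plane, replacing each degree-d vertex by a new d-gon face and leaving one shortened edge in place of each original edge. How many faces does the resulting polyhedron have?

32

The base solid has V = 12, E = 30, F = 20.
Truncation replaces each original edge-end by a new vertex, so V′ = 2E = 60.
Each original edge survives, and each old vertex of degree d contributes d new edges; summing degrees gives Σd = 2E, so E′ = E + 2E = 3E = 90.
Each original face survives and each original vertex becomes one new face: F′ = F + V = 32.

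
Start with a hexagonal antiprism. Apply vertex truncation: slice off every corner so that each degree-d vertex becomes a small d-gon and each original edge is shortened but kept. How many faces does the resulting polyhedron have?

26

The base solid has V = 12, E = 24, F = 14.
Truncation replaces each original edge-end by a new vertex, so V′ = 2E = 48.
Each original edge survives, and each old vertex of degree d contributes d new edges; summing degrees gives Σd = 2E, so E′ = E + 2E = 3E = 72.
Each original face survives and each original vertex becomes one new face: F′ = F + V = 26.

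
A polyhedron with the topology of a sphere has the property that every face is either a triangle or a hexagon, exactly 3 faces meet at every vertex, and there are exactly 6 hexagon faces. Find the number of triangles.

4

Let x be the number of triangles; then F = 6 + x.
Edge–face incidences: 2E = 6·6 + 3·x = 36 + 3x.
Every vertex has degree 3, so 3V = 2E.
Euler: V − E + F = 2 ⇒ (2E)/3 − E + (6 + x) = 2.
Multiply by 6: 2·(2E) − 3·(2E) + 6·(6 + x) = 12, i.e. 36 + 6x − (36 + 3x) = 12.
Collecting terms: 3x = 12, so x = 4.
Then 2E = 36 + 3·4 = 48, so E = 24, V = 2E/3 = 16, F = 6 + 4 = 10.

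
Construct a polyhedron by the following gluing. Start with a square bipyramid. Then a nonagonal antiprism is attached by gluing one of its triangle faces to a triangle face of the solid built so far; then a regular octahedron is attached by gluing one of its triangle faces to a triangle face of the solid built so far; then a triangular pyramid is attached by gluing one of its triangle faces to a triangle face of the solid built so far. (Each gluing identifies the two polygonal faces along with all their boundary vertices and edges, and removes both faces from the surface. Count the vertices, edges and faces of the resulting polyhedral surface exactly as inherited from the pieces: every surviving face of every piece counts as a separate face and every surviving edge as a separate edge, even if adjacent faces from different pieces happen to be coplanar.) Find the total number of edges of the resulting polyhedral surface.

A square bipyramid: V=6, E=12, F=8.
Attach a nonagonal antiprism (V=18, E=36, F=20) along a 3-gon: merge 3 vertices and 3 edges, delete both glued faces → V=21, E=45, F=26.
Attach a regular octahedron (V=6, E=12, F=8) along a 3-gon: merge 3 vertices and 3 edges, delete both glued faces → V=24, E=54, F=32.
Attach a triangular pyramid (V=4, E=6, F=4) along a 3-gon: merge 3 vertices and 3 edges, delete both glued faces → V=25, E=57, F=34.
Check: V − E + F = 25 − 57 + 34 = 2.

57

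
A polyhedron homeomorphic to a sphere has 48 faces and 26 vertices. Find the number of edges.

Here V − E + F = 2.
E = V + F − (2) = 26 + 48 − (2) = 72.

72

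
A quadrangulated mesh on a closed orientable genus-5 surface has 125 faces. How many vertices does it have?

χ = 2 − 2·5 = -8, and every face is a square so 4F = 2E.
E = 4·125/2 = 250. Then V = -8 + E − F = -8 + 250 − 125 = 117.

117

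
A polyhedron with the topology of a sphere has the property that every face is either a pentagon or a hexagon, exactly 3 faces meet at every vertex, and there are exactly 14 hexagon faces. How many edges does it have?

Let x be the number of pentagons; then F = 14 + x.
Edge–face incidences: 2E = 6·14 + 5·x = 84 + 5x.
Every vertex has degree 3, so 3V = 2E.
Euler: V − E + F = 2 ⇒ (2E)/3 − E + (14 + x) = 2.
Multiply by 6: 2·(2E) − 3·(2E) + 6·(14 + x) = 12, i.e. 84 + 6x − (84 + 5x) = 12.
Collecting terms: x = 12.
Then 2E = 84 + 5·12 = 144, so E = 72, V = 2E/3 = 48, F = 14 + 12 = 26.

72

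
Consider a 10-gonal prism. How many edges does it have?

A prism on an n-gon has two n-gon bases and n rectangular sides: V = 2·10 = 20, E = 3·10 = 30, F = 10 + 2 = 12.

30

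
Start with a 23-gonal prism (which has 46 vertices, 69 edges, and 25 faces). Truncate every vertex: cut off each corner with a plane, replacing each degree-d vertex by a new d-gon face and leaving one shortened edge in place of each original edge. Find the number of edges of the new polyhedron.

Truncation replaces each original edge-end by a new vertex, so V′ = 2E = 138.
Each original edge survives, and each old vertex of degree d contributes d new edges; summing degrees gives Σd = 2E, so E′ = E + 2E = 3E = 207.
Each original face survives and each original vertex becomes one new face: F′ = F + V = 71.

207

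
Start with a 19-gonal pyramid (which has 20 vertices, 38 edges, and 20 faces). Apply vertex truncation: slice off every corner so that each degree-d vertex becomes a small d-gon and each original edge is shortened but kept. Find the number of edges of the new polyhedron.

114

Truncation replaces each original edge-end by a new vertex, so V′ = 2E = 76.
Each original edge survives, and each old vertex of degree d contributes d new edges; summing degrees gives Σd = 2E, so E′ = E + 2E = 3E = 114.
Each original face survives and each original vertex becomes one new face: F′ = F + V = 40.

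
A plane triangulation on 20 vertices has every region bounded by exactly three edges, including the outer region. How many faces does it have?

36

In a plane triangulation 3F = 2E and V − E + F = 2, so F = 2V − 4 = 2·20 − 4 = 36.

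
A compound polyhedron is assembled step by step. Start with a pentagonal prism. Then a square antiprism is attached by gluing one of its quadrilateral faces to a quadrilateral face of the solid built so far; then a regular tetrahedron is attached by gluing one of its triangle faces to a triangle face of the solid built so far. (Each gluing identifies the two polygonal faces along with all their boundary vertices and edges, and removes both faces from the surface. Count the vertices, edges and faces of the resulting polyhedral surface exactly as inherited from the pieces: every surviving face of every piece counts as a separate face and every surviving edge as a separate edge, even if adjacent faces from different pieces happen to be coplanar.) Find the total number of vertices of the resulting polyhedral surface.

A pentagonal prism: V=10, E=15, F=7.
Attach a square antiprism (V=8, E=16, F=10) along a 4-gon: merge 4 vertices and 4 edges, delete both glued faces → V=14, E=27, F=15.
Attach a regular tetrahedron (V=4, E=6, F=4) along a 3-gon: merge 3 vertices and 3 edges, delete both glued faces → V=15, E=30, F=17.
Check: V − E + F = 15 − 30 + 17 = 2.

15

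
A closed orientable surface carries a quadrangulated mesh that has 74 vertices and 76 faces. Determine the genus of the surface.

2

Every face is a square, so 2E = 4·76 = 304, giving E = 152.
χ = V − E + F = 74 − 152 + 76 = -2.
For a closed orientable surface χ = 2 − 2g, so g = (2 − (-2))/2 = 2.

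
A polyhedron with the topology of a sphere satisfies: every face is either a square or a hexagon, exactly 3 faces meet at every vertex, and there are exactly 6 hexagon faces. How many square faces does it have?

6

Let x be the number of squares; then F = 6 + x.
Edge–face incidences: 2E = 6·6 + 4·x = 36 + 4x.
Every vertex has degree 3, so 3V = 2E.
Euler: V − E + F = 2 ⇒ (2E)/3 − E + (6 + x) = 2.
Multiply by 6: 2·(2E) − 3·(2E) + 6·(6 + x) = 12, i.e. 36 + 6x − (36 + 4x) = 12.
Collecting terms: 2x = 12, so x = 6.
Then 2E = 36 + 4·6 = 60, so E = 30, V = 2E/3 = 20, F = 6 + 6 = 12.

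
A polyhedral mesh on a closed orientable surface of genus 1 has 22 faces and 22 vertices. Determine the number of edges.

For a closed orientable surface of genus 1, χ = 2 − 2·1 = 0.
E = V + F − (0) = 22 + 22 − (0) = 44.

44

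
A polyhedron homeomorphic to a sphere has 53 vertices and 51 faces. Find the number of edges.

102

Here V − E + F = 2.
E = V + F − (2) = 53 + 51 − (2) = 102.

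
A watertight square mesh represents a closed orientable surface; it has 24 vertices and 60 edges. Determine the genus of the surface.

Every face is a square and each edge borders two faces, so 4F = 2·60, giving F = 30.
χ = V − E + F = 24 − 60 + 30 = -6.
For a closed orientable surface χ = 2 − 2g, so g = (2 − (-6))/2 = 4.

4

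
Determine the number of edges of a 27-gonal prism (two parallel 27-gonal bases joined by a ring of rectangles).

81

A prism on an n-gon has two n-gon bases and n rectangular sides: V = 2·27 = 54, E = 3·27 = 81, F = 27 + 2 = 29.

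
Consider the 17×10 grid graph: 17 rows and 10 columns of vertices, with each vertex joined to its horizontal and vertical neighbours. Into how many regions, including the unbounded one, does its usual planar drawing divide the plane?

145

The grid has V = 17·10 = 170 vertices and E = 17·9 + 10·16 = 313 edges.
F = 2 − V + E = 2 − 170 + 313 = 145.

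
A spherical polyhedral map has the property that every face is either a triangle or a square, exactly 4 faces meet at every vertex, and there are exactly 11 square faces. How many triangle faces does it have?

8

Let x be the number of triangles; then F = 11 + x.
Edge–face incidences: 2E = 4·11 + 3·x = 44 + 3x.
Every vertex has degree 4, so 4V = 2E.
Euler: V − E + F = 2 ⇒ (2E)/4 − E + (11 + x) = 2.
Multiply by 8: 2·(2E) − 4·(2E) + 8·(11 + x) = 16, i.e. 88 + 8x − 2·(44 + 3x) = 16.
Collecting terms: 2x = 16, so x = 8.
Then 2E = 44 + 3·8 = 68, so E = 34, V = 2E/4 = 17, F = 11 + 8 = 19.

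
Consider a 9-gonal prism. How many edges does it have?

27

A prism on an n-gon has two n-gon bases and n rectangular sides: V = 2·9 = 18, E = 3·9 = 27, F = 9 + 2 = 11.
Check: V − E + F = 18 − 27 + 11 = 2.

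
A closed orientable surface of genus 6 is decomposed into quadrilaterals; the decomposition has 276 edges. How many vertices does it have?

χ = 2 − 2·6 = -10, and every face is a square so 4F = 2E.
F = 2E/4 = 138. Then V = -10 + E − F = -10 + 276 − 138 = 128.

128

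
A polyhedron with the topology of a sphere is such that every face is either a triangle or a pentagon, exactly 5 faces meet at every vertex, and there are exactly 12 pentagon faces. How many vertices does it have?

Let x be the number of triangles; then F = 12 + x.
Edge–face incidences: 2E = 5·12 + 3·x = 60 + 3x.
Every vertex has degree 5, so 5V = 2E.
Euler: V − E + F = 2 ⇒ (2E)/5 − E + (12 + x) = 2.
Multiply by 10: 2·(2E) − 5·(2E) + 10·(12 + x) = 20, i.e. 120 + 10x − 3·(60 + 3x) = 20.
Collecting terms: x − 60 = 20, so x = 80.
Then 2E = 60 + 3·80 = 300, so E = 150, V = 2E/5 = 60, F = 12 + 80 = 92.

60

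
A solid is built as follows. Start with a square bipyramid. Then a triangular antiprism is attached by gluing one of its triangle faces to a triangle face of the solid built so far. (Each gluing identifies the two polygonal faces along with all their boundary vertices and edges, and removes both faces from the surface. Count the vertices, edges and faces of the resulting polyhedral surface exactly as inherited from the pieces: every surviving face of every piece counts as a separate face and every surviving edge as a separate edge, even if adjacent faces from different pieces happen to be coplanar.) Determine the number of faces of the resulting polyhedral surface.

A square bipyramid: V=6, E=12, F=8.
Attach a triangular antiprism (V=6, E=12, F=8) along a 3-gon: merge 3 vertices and 3 edges, delete both glued faces → V=9, E=21, F=14.
Check: V − E + F = 9 − 21 + 14 = 2.

14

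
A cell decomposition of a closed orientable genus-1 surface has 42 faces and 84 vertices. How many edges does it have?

126

For a closed orientable surface of genus 1, χ = 2 − 2·1 = 0.
E = V + F − (0) = 84 + 42 − (0) = 126.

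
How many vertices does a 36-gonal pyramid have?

A pyramid on an n-gon base has one n-gon and n triangles: V = 36 + 1 = 37, E = 2·36 = 72, F = 36 + 1 = 37.

37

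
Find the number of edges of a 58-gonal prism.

A prism on an n-gon has two n-gon bases and n rectangular sides: V = 2·58 = 116, E = 3·58 = 174, F = 58 + 2 = 60.

174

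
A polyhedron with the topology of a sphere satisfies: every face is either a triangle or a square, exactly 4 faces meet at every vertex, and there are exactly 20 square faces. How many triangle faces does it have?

Let x be the number of triangles; then F = 20 + x.
Edge–face incidences: 2E = 4·20 + 3·x = 80 + 3x.
Every vertex has degree 4, so 4V = 2E.
Euler: V − E + F = 2 ⇒ (2E)/4 − E + (20 + x) = 2.
Multiply by 8: 2·(2E) − 4·(2E) + 8·(20 + x) = 16, i.e. 160 + 8x − 2·(80 + 3x) = 16.
Collecting terms: 2x = 16, so x = 8.
Then 2E = 80 + 3·8 = 104, so E = 52, V = 2E/4 = 26, F = 20 + 8 = 28.

8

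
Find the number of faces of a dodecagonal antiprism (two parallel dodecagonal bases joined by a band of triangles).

An antiprism on an n-gon has two n-gon caps and 2n triangles: V = 2·12 = 24, E = 4·12 = 48, F = 2·12 + 2 = 26.

26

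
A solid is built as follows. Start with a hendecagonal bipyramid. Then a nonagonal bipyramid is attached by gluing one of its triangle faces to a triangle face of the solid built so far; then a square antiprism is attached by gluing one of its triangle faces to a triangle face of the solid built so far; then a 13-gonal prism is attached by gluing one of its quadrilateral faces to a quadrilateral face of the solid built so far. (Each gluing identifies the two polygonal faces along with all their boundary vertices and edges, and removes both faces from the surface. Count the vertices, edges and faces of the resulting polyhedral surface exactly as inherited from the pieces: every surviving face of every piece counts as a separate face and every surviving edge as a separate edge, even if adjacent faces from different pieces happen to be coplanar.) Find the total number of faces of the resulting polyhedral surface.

A hendecagonal bipyramid: V=13, E=33, F=22.
Attach a nonagonal bipyramid (V=11, E=27, F=18) along a 3-gon: merge 3 vertices and 3 edges, delete both glued faces → V=21, E=57, F=38.
Attach a square antiprism (V=8, E=16, F=10) along a 3-gon: merge 3 vertices and 3 edges, delete both glued faces → V=26, E=70, F=46.
Attach a 13-gonal prism (V=26, E=39, F=15) along a 4-gon: merge 4 vertices and 4 edges, delete both glued faces → V=48, E=105, F=59.
Check: V − E + F = 48 − 105 + 59 = 2.

59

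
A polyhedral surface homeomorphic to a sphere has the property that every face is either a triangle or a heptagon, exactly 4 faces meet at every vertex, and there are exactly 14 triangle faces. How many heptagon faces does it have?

Let x be the number of heptagons; then F = 14 + x.
Edge–face incidences: 2E = 3·14 + 7·x = 42 + 7x.
Every vertex has degree 4, so 4V = 2E.
Euler: V − E + F = 2 ⇒ (2E)/4 − E + (14 + x) = 2.
Multiply by 8: 2·(2E) − 4·(2E) + 8·(14 + x) = 16, i.e. 112 + 8x − 2·(42 + 7x) = 16.
Collecting terms: −6x + 28 = 16, so −6x = −12, so x = 2.
Then 2E = 42 + 7·2 = 56, so E = 28, V = 2E/4 = 14, F = 14 + 2 = 16.

2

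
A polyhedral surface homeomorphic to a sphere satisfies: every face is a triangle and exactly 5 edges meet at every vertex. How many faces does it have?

Each face has 3 edges and each edge borders two faces, so 2E = 3F.
Each vertex has degree 5, so 5V = 2E and hence V = 3F/5.
Euler: V − E + F = 2 ⇒ (3F/5) − (3F/2) + F = 2.
Multiply by 10: (6 − 15 + 10)F = 20, i.e. 1F = 20.
So F = 20, E = 3·20/2 = 30, V = 3·20/5 = 12.

20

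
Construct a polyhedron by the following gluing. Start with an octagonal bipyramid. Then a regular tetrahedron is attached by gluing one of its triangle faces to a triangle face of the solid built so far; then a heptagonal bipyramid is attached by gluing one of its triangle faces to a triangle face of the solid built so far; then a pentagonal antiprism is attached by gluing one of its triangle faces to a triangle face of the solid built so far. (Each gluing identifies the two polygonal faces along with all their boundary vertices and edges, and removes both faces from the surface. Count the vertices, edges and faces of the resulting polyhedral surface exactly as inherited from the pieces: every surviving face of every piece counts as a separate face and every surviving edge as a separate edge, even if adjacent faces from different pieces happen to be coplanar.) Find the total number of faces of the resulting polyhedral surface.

40

An octagonal bipyramid: V=10, E=24, F=16.
Attach a regular tetrahedron (V=4, E=6, F=4) along a 3-gon: merge 3 vertices and 3 edges, delete both glued faces → V=11, E=27, F=18.
Attach a heptagonal bipyramid (V=9, E=21, F=14) along a 3-gon: merge 3 vertices and 3 edges, delete both glued faces → V=17, E=45, F=30.
Attach a pentagonal antiprism (V=10, E=20, F=12) along a 3-gon: merge 3 vertices and 3 edges, delete both glued faces → V=24, E=62, F=40.
Check: V − E + F = 24 − 62 + 40 = 2.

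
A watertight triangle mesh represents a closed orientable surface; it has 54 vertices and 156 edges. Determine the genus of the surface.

0

Every face is a triangle and each edge borders two faces, so 3F = 2·156, giving F = 104.
χ = V − E + F = 54 − 156 + 104 = 2.
For a closed orientable surface χ = 2 − 2g, so g = (2 − (2))/2 = 0.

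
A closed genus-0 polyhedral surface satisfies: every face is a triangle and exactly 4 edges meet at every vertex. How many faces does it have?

Each face has 3 edges and each edge borders two faces, so 2E = 3F.
Each vertex has degree 4, so 4V = 2E and hence V = 3F/4.
Euler: V − E + F = 2 ⇒ (3F/4) − (3F/2) + F = 2.
Multiply by 8: (6 − 12 + 8)F = 16, i.e. 2F = 16.
So F = 8, E = 3·8/2 = 12, V = 3·8/4 = 6.

8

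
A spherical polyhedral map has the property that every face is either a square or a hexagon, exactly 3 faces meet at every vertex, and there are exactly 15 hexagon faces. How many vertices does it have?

38

Let x be the number of squares; then F = 15 + x.
Edge–face incidences: 2E = 6·15 + 4·x = 90 + 4x.
Every vertex has degree 3, so 3V = 2E.
Euler: V − E + F = 2 ⇒ (2E)/3 − E + (15 + x) = 2.
Multiply by 6: 2·(2E) − 3·(2E) + 6·(15 + x) = 12, i.e. 90 + 6x − (90 + 4x) = 12.
Collecting terms: 2x = 12, so x = 6.
Then 2E = 90 + 4·6 = 114, so E = 57, V = 2E/3 = 38, F = 15 + 6 = 21.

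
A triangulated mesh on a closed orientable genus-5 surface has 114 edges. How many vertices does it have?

30

χ = 2 − 2·5 = -8, and every face is a triangle so 3F = 2E.
F = 2E/3 = 76. Then V = -8 + E − F = -8 + 114 − 76 = 30.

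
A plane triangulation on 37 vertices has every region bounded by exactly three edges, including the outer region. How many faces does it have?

70

In a plane triangulation 3F = 2E and V − E + F = 2, so F = 2V − 4 = 2·37 − 4 = 70.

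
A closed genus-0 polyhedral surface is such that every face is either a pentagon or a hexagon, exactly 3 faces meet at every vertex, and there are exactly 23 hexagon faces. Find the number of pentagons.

12

Let x be the number of pentagons; then F = 23 + x.
Edge–face incidences: 2E = 6·23 + 5·x = 138 + 5x.
Every vertex has degree 3, so 3V = 2E.
Euler: V − E + F = 2 ⇒ (2E)/3 − E + (23 + x) = 2.
Multiply by 6: 2·(2E) − 3·(2E) + 6·(23 + x) = 12, i.e. 138 + 6x − (138 + 5x) = 12.
Collecting terms: x = 12.
Then 2E = 138 + 5·12 = 198, so E = 99, V = 2E/3 = 66, F = 23 + 12 = 35.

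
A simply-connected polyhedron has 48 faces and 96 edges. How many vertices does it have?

Here V − E + F = 2.
V = 2 + E − F = 2 + 96 − 48 = 50.

50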